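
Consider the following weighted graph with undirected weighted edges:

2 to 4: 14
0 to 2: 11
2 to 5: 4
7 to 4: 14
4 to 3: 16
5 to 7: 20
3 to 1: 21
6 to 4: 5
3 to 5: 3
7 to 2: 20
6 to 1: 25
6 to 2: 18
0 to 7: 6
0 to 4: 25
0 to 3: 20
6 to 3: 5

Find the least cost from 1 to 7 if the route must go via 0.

45

Shortest 1→0: 1–3–5–2–0 = 39
Shortest 0→7: 0–7 = 6
Total via 0: 39 + 6 = 45.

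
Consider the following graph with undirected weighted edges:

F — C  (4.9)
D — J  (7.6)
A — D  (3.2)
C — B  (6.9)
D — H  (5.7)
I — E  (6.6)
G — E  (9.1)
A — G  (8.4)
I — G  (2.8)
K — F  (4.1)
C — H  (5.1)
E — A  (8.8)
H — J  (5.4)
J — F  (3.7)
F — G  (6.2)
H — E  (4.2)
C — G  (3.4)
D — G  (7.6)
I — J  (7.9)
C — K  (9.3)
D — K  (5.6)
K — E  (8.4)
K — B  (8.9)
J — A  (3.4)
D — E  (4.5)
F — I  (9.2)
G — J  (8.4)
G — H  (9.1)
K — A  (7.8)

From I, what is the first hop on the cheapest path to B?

G

Compare a few routes:
I–G–C–B: 2.8+3.4+6.9 = 13.1
I–F–C–B: 9.2+4.9+6.9 = 21
I–G–F–K–B: 2.8+6.2+4.1+8.9 = 22
I–G–F–C–B: 2.8+6.2+4.9+6.9 = 20.8
Cheapest is I–G–C–B at 13.1.
So from I the first move is to G.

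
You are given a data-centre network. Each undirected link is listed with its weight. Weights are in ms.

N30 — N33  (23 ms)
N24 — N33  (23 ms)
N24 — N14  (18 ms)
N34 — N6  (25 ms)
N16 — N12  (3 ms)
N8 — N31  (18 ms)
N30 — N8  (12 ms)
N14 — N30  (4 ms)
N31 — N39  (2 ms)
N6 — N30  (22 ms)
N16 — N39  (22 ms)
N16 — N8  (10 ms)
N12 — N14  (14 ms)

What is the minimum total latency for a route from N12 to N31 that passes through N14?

Shortest N12→N14: N12–N14 = 14
Shortest N14→N31: N14–N30–N8–N31 = 34
Total via N14: 14 + 34 = 48 ms.

48 ms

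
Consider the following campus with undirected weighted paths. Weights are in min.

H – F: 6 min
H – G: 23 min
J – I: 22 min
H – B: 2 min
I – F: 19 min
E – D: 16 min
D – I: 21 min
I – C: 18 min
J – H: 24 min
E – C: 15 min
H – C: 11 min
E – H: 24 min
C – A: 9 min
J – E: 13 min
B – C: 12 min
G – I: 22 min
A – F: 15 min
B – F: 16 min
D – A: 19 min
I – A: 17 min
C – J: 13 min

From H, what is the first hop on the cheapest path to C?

Candidate routes:
H - C: 11 = 11
H - B - C: 2+12 = 14
Cheapest is H - C at 11 min.
So from H the first move is to C.

C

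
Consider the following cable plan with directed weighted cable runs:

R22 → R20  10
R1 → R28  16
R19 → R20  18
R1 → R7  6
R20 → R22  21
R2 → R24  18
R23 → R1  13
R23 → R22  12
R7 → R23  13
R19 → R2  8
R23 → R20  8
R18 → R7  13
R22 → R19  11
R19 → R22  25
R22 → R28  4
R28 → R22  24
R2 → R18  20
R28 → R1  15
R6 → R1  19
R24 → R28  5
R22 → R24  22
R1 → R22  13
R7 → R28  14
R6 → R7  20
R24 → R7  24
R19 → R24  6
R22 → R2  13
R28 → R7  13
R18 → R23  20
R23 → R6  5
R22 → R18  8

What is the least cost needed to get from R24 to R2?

Settle nodes by increasing distance from R24:
R24: 0
R28: 5  (via R24)
R7: 18  (via R28)
R1: 20  (via R28)
R22: 29  (via R28)
R23: 31  (via R7)
R6: 36  (via R23)
R18: 37  (via R22)
R20: 39  (via R22)
R19: 40  (via R22)
R2: 42  (via R22)
Shortest route: R24–R28–R22–R2 = 42.

42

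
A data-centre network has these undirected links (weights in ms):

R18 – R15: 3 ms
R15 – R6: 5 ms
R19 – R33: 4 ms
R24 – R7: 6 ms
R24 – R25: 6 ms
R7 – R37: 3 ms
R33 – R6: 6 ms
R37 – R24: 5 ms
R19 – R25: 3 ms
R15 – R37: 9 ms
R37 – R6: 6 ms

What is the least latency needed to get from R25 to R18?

21 ms

Enumerating some paths:
R25 → R19 → R33 → R6 → R15 → R18: 3+4+6+5+3 = 21
R25 → R24 → R37 → R15 → R18: 6+5+9+3 = 23
Cheapest is R25 → R19 → R33 → R6 → R15 → R18 at 21 ms.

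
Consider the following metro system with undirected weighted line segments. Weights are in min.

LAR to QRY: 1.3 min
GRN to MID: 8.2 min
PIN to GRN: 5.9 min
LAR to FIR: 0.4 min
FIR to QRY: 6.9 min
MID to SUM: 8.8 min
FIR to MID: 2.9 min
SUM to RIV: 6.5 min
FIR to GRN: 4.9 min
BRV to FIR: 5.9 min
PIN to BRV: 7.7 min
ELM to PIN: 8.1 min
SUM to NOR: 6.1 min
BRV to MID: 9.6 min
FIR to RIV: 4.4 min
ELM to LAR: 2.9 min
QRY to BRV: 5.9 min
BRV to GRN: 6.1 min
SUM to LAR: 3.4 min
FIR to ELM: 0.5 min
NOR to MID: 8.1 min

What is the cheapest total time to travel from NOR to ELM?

Shortest distances from NOR:
NOR: 0
SUM: 6.1  (via NOR)
MID: 8.1  (via NOR)
LAR: 9.5  (via SUM)
FIR: 9.9  (via LAR)
ELM: 10.4  (via FIR)
Shortest route: NOR–SUM–LAR–FIR–ELM = 10.4 min.

10.4 min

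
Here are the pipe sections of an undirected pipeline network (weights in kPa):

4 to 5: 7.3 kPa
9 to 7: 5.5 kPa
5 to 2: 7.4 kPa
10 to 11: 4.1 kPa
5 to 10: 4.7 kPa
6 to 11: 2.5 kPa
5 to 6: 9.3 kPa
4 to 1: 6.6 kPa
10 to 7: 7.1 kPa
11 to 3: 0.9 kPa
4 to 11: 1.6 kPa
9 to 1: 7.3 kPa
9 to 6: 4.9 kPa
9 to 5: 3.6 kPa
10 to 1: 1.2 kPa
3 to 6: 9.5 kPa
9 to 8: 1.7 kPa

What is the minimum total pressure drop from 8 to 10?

Shortest distances from 8:
8: 0
9: 1.7  (via 8)
5: 5.3  (via 9)
6: 6.6  (via 9)
7: 7.2  (via 9)
1: 9  (via 9)
11: 9.1  (via 6)
3: 10  (via 11)
10: 10  (via 5)
Shortest route: 8 → 9 → 5 → 10 = 10 kPa.

10 kPa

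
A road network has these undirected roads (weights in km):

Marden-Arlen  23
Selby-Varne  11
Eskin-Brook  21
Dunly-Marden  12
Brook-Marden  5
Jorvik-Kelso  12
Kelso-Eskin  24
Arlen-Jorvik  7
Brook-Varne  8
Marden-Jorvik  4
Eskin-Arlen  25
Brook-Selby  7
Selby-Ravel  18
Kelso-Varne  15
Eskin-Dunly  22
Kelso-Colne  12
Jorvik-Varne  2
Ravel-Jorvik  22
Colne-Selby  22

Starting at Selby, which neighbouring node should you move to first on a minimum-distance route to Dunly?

Brook

Enumerating some paths:
Selby - Brook - Marden - Dunly: 7+5+12 = 24
Selby - Varne - Brook - Marden - Dunly: 11+8+5+12 = 36
Selby - Varne - Jorvik - Marden - Dunly: 11+2+4+12 = 29
Selby - Brook - Varne - Jorvik - Marden - Dunly: 7+8+2+4+12 = 33
The minimum is 24 km via Selby - Brook - Marden - Dunly.
So from Selby the first move is to Brook.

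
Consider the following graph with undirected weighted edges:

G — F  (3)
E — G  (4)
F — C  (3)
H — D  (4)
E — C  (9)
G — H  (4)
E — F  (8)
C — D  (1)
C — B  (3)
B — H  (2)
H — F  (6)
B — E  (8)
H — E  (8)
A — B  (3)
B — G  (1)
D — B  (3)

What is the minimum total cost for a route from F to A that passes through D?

10

Shortest F→D: F–C–D = 4
Best D to A: D–B–A costing 6
Total via D: 4 + 6 = 10.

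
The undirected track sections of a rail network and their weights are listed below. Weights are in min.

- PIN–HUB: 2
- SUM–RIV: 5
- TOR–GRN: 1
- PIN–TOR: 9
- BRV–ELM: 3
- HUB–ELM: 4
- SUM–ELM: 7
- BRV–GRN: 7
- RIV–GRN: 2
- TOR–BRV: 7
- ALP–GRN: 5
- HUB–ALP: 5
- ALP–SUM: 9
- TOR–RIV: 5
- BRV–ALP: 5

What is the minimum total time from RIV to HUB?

12 min

Compare a few routes:
RIV → TOR → PIN → HUB: 5+9+2 = 16
RIV → GRN → TOR → PIN → HUB: 2+1+9+2 = 14
RIV → SUM → ELM → HUB: 5+7+4 = 16
RIV → GRN → ALP → HUB: 2+5+5 = 12
The minimum is 12 min via RIV → GRN → ALP → HUB.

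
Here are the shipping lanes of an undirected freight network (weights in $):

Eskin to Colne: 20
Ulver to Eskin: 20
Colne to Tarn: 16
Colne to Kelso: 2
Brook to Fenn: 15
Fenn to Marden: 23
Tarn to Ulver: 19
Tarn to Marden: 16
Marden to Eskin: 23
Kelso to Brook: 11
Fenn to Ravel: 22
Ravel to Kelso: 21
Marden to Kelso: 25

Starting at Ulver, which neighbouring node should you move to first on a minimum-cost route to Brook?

Tarn

Candidate routes:
Ulver–Tarn–Colne–Kelso–Brook: 19+16+2+11 = 48
Ulver–Eskin–Colne–Kelso–Brook: 20+20+2+11 = 53
Ulver–Tarn–Marden–Kelso–Brook: 19+16+25+11 = 71
Ulver–Tarn–Marden–Fenn–Brook: 19+16+23+15 = 73
The minimum is $48 via Ulver–Tarn–Colne–Kelso–Brook.
So from Ulver the first move is to Tarn.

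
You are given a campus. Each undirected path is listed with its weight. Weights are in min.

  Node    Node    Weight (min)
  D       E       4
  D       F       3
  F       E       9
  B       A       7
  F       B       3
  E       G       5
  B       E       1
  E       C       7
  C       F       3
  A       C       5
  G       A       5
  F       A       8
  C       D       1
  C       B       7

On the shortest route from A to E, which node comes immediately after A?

B

Enumerating some paths:
A → C → D → E: 5+1+4 = 10
A → B → E: 7+1 = 8
Cheapest is A → B → E at 8 min.
So from A the first move is to B.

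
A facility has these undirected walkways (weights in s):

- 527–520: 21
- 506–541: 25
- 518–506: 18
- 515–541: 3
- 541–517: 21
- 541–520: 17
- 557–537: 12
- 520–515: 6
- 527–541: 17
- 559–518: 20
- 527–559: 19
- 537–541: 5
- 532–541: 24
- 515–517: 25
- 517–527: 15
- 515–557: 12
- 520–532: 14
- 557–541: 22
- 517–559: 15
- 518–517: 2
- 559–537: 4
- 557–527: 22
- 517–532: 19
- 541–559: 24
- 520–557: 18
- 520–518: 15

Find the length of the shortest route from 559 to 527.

19 s

Shortest distances from 559:
559: 0
537: 4  (via 559)
541: 9  (via 537)
515: 12  (via 541)
517: 15  (via 559)
557: 16  (via 537)
518: 17  (via 517)
520: 18  (via 515)
527: 19  (via 559)
Shortest route: 559–527 = 19 s.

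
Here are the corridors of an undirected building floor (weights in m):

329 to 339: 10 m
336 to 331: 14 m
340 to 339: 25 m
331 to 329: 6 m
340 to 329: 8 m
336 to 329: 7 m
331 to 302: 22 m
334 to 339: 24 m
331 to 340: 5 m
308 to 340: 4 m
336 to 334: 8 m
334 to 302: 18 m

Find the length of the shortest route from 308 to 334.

Shortest distances from 308:
308: 0
340: 4  (via 308)
331: 9  (via 340)
329: 12  (via 340)
336: 19  (via 329)
339: 22  (via 329)
334: 27  (via 336)
Shortest route: 308 → 340 → 329 → 336 → 334 = 27 m.

27 m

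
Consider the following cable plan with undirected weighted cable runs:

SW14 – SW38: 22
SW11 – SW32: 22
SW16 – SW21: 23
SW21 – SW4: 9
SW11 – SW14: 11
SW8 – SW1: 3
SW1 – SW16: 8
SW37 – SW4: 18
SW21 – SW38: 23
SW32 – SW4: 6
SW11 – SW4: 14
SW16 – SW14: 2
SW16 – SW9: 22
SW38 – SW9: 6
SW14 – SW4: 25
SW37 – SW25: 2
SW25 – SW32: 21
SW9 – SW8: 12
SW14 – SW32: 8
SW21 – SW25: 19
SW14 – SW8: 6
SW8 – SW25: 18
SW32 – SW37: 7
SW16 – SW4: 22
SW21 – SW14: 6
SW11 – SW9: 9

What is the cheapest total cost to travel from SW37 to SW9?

Shortest distances from SW37:
SW37: 0
SW25: 2  (via SW37)
SW32: 7  (via SW37)
SW4: 13  (via SW32)
SW14: 15  (via SW32)
SW16: 17  (via SW14)
SW8: 20  (via SW25)
SW21: 21  (via SW25)
SW1: 23  (via SW8)
SW11: 26  (via SW14)
SW9: 32  (via SW8)
Shortest route: SW37 → SW25 → SW8 → SW9 = 32.

32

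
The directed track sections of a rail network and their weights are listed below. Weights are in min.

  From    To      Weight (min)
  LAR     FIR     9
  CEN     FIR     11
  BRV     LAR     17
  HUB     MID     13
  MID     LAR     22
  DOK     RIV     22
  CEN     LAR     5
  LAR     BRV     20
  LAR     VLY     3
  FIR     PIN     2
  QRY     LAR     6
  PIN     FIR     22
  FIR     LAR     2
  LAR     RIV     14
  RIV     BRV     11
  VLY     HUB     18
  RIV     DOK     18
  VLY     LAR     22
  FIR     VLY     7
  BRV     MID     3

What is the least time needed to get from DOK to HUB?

71 min

Running Dijkstra from DOK:
DOK: 0
RIV: 22  (via DOK)
BRV: 33  (via RIV)
MID: 36  (via BRV)
LAR: 50  (via BRV)
VLY: 53  (via LAR)
FIR: 59  (via LAR)
PIN: 61  (via FIR)
HUB: 71  (via VLY)
Shortest route: DOK–RIV–BRV–LAR–VLY–HUB = 71 min.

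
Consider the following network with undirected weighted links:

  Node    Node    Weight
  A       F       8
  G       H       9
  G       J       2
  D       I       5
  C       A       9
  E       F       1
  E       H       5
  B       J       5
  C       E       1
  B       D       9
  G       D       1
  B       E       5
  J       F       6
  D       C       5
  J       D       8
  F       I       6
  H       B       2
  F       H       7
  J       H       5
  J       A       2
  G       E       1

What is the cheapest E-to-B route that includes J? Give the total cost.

8

Shortest E→J: E–G–J = 3
Shortest J→B: J–B = 5
Total via J: 3 + 5 = 8.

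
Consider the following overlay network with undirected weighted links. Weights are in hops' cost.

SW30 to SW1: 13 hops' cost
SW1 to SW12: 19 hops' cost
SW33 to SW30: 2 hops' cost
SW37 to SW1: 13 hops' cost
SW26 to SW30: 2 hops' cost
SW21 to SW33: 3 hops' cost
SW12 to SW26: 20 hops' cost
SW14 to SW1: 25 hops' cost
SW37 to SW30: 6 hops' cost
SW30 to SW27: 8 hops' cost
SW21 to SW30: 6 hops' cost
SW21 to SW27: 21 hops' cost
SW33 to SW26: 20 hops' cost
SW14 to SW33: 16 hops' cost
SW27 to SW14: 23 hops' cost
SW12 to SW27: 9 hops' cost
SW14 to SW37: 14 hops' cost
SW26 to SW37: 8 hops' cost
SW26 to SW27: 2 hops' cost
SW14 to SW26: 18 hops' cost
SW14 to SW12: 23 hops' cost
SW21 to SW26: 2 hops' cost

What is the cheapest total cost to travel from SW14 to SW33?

16 hops' cost

Candidate routes:
SW14 - SW37 - SW30 - SW33: 14+6+2 = 22
SW14 - SW26 - SW30 - SW33: 18+2+2 = 22
SW14 - SW33: 16 = 16
Cheapest is SW14 - SW33 at 16 hops' cost.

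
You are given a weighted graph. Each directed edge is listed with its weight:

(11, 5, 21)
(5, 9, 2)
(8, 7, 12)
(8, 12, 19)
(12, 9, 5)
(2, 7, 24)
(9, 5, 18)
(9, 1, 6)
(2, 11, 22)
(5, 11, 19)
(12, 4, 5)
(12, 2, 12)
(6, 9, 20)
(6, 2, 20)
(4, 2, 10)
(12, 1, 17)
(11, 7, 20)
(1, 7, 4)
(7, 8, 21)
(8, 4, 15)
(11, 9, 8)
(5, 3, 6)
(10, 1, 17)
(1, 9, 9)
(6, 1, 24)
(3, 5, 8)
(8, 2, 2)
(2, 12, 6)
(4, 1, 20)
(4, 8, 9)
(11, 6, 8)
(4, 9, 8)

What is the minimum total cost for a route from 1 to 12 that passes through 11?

80

Best 1 to 11: 1 → 9 → 5 → 11 costing 46
Best 11 to 12: 11 → 6 → 2 → 12 costing 34
Total via 11: 46 + 34 = 80.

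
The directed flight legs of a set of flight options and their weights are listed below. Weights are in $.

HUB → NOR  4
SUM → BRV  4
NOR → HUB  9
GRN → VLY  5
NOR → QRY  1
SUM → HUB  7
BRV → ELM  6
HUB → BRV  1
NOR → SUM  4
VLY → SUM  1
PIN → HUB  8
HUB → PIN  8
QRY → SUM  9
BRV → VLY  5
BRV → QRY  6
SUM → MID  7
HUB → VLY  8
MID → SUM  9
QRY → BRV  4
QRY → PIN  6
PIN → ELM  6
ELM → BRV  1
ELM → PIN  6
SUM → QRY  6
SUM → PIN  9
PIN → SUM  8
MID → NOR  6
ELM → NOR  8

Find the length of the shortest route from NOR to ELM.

$11

Candidate routes:
NOR–QRY–PIN–ELM: 1+6+6 = 13
NOR–QRY–BRV–ELM: 1+4+6 = 11
Cheapest is NOR–QRY–BRV–ELM at $11.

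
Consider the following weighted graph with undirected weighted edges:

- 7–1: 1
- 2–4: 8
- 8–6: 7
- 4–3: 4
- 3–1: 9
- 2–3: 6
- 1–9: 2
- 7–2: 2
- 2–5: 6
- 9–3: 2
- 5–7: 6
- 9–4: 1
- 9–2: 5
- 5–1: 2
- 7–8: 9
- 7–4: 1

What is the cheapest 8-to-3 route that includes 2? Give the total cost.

17

Shortest 8→2: 8–7–2 = 11
Best 2 to 3: 2–3 costing 6
Total via 2: 11 + 6 = 17.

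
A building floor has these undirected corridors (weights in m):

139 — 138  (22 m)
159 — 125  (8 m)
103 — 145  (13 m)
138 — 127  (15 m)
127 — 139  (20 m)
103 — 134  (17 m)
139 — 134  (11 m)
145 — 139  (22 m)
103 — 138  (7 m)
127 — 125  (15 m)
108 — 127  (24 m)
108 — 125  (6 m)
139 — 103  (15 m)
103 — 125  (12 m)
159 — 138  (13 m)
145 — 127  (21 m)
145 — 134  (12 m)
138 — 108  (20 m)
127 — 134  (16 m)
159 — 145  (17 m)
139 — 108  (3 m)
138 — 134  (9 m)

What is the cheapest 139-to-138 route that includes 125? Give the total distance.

28 m

Best 139 to 125: 139 → 108 → 125 costing 9
Best 125 to 138: 125 → 103 → 138 costing 19
Total via 125: 9 + 19 = 28 m.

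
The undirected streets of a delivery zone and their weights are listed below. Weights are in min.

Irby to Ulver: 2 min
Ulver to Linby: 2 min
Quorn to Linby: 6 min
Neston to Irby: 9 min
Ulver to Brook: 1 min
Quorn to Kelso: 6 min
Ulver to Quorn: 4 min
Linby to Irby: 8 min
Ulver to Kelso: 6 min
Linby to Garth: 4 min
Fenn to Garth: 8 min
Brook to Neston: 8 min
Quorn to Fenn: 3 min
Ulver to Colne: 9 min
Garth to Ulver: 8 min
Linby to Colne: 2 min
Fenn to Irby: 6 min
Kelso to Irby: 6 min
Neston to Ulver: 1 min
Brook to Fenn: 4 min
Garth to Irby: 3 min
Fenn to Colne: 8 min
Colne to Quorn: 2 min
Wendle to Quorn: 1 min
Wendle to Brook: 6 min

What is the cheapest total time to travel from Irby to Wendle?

Candidate routes:
Irby → Ulver → Brook → Wendle: 2+1+6 = 9
Irby → Ulver → Linby → Colne → Quorn → Wendle: 2+2+2+2+1 = 9
Irby → Ulver → Quorn → Wendle: 2+4+1 = 7
Cheapest is Irby → Ulver → Quorn → Wendle at 7 min.

7 min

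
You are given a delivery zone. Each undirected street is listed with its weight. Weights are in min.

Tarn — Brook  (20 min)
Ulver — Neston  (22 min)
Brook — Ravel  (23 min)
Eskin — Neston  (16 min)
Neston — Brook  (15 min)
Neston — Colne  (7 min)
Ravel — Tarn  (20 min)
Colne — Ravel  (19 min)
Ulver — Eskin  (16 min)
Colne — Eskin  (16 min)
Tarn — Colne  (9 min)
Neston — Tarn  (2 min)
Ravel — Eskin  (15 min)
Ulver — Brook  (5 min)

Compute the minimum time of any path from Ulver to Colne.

Compare a few routes:
Ulver - Neston - Colne: 22+7 = 29
Ulver - Brook - Neston - Colne: 5+15+7 = 27
Ulver - Eskin - Colne: 16+16 = 32
Ulver - Brook - Neston - Tarn - Colne: 5+15+2+9 = 31
The minimum is 27 min via Ulver - Brook - Neston - Colne.

27 min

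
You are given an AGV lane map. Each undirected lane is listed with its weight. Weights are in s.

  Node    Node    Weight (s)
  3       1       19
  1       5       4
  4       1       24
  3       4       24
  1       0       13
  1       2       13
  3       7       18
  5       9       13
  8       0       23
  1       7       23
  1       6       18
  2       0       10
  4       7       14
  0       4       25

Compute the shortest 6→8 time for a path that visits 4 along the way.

90 s

Shortest 6→4: 6 → 1 → 4 = 42
Best 4 to 8: 4 → 0 → 8 costing 48
Total via 4: 42 + 48 = 90 s.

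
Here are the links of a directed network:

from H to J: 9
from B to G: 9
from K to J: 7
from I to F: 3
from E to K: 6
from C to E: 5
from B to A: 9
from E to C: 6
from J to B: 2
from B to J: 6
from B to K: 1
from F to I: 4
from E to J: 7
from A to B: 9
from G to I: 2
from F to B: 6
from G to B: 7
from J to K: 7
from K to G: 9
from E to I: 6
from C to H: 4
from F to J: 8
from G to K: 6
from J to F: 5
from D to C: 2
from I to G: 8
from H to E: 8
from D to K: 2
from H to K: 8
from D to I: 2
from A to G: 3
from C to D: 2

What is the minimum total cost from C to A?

22

Compare a few routes:
C - D - I - F - B - A: 2+2+3+6+9 = 22
C - E - J - B - A: 5+7+2+9 = 23
Cheapest is C - D - I - F - B - A at 22.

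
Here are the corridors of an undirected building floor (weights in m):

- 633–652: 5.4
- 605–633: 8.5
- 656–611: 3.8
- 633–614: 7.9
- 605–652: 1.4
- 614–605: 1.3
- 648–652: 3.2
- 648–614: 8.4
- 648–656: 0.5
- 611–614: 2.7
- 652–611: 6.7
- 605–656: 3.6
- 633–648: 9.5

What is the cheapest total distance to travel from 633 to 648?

Compare a few routes:
633 - 652 - 605 - 656 - 648: 5.4+1.4+3.6+0.5 = 10.9
633 - 648: 9.5 = 9.5
633 - 652 - 648: 5.4+3.2 = 8.6
Cheapest is 633 - 652 - 648 at 8.6 m.

8.6 m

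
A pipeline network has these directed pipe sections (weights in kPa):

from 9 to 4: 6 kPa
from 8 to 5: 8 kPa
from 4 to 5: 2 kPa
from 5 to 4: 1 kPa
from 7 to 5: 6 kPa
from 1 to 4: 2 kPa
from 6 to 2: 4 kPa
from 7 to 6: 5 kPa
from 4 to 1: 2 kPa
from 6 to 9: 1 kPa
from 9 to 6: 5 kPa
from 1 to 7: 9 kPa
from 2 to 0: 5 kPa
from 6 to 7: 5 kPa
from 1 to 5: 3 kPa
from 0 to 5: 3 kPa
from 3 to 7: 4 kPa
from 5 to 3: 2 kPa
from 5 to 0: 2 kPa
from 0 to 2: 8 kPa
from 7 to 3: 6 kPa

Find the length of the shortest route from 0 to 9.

Shortest distances from 0:
0: 0
5: 3  (via 0)
4: 4  (via 5)
3: 5  (via 5)
1: 6  (via 4)
2: 8  (via 0)
7: 9  (via 3)
6: 14  (via 7)
9: 15  (via 6)
Shortest route: 0 → 5 → 3 → 7 → 6 → 9 = 15 kPa.

15 kPa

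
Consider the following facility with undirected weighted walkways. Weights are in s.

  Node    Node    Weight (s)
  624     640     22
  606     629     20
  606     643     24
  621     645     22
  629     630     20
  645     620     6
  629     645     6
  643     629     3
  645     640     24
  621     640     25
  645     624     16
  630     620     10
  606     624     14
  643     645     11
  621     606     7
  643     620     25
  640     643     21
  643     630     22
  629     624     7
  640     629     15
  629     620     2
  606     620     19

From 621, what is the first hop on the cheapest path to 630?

606

Enumerating some paths:
621 → 606 → 624 → 629 → 620 → 630: 7+14+7+2+10 = 40
621 → 606 → 620 → 630: 7+19+10 = 36
621 → 645 → 620 → 630: 22+6+10 = 38
621 → 606 → 629 → 620 → 630: 7+20+2+10 = 39
Cheapest is 621 → 606 → 620 → 630 at 36 s.
So from 621 the first move is to 606.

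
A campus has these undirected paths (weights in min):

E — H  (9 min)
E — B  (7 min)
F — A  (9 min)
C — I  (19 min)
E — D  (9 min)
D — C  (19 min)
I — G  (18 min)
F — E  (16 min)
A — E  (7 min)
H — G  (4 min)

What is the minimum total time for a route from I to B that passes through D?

54 min

Best I to D: I–C–D costing 38
Best D to B: D–E–B costing 16
Total via D: 38 + 16 = 54 min.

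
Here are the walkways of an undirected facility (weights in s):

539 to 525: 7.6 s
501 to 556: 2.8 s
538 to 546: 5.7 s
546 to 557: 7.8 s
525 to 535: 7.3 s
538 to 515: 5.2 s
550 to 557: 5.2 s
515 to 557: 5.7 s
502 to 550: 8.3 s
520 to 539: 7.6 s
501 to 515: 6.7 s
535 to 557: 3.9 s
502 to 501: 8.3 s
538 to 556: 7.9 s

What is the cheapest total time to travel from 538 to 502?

19 s

Shortest distances from 538:
538: 0
515: 5.2  (via 538)
546: 5.7  (via 538)
556: 7.9  (via 538)
501: 10.7  (via 556)
557: 10.9  (via 515)
535: 14.8  (via 557)
550: 16.1  (via 557)
502: 19  (via 501)
Shortest route: 538 → 556 → 501 → 502 = 19 s.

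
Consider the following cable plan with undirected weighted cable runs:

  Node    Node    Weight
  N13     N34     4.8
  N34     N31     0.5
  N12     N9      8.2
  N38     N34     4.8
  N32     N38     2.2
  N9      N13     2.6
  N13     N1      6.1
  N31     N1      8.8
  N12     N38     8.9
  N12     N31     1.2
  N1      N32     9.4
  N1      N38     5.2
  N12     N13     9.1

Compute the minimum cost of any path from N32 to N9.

14.4

Running Dijkstra from N32:
N32: 0
N38: 2.2  (via N32)
N34: 7  (via N38)
N1: 7.4  (via N38)
N31: 7.5  (via N34)
N12: 8.7  (via N31)
N13: 11.8  (via N34)
N9: 14.4  (via N13)
Shortest route: N32–N38–N34–N13–N9 = 14.4.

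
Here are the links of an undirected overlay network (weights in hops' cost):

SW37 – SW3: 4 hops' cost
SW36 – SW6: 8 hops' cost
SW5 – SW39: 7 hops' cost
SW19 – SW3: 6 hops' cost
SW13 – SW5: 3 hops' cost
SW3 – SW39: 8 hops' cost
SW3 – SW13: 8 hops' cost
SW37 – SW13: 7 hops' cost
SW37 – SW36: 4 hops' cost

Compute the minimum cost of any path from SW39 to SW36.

16 hops' cost

Settle nodes by increasing distance from SW39:
SW39: 0
SW5: 7  (via SW39)
SW3: 8  (via SW39)
SW13: 10  (via SW5)
SW37: 12  (via SW3)
SW19: 14  (via SW3)
SW36: 16  (via SW37)
Shortest route: SW39–SW3–SW37–SW36 = 16 hops' cost.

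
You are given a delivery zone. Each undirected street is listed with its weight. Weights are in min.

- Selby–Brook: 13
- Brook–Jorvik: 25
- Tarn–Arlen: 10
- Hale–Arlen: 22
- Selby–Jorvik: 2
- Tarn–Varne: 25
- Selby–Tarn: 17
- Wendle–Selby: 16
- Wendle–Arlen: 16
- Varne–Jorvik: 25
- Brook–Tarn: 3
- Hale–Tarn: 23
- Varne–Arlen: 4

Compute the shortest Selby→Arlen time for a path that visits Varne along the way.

31 min

Shortest Selby→Varne: Selby → Jorvik → Varne = 27
Best Varne to Arlen: Varne → Arlen costing 4
Total via Varne: 27 + 4 = 31 min.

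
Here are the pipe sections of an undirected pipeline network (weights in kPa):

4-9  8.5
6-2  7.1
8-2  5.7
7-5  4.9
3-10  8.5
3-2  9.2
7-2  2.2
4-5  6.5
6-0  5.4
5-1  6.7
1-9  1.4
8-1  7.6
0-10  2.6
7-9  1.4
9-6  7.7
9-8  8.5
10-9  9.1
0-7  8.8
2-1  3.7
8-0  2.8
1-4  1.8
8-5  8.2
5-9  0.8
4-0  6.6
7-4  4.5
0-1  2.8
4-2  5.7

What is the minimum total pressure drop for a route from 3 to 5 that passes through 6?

24.8 kPa

Best 3 to 6: 3–2–6 costing 16.3
Best 6 to 5: 6–9–5 costing 8.5
Total via 6: 16.3 + 8.5 = 24.8 kPa.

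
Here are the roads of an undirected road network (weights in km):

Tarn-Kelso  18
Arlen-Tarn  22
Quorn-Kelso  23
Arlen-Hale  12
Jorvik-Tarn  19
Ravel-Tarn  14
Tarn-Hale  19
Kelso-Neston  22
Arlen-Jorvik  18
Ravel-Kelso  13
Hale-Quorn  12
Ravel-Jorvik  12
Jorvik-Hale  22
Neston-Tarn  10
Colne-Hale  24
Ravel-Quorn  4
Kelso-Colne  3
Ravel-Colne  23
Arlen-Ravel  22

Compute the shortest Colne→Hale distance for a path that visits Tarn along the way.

40 km

Best Colne to Tarn: Colne → Kelso → Tarn costing 21
Shortest Tarn→Hale: Tarn → Hale = 19
Total via Tarn: 21 + 19 = 40 km.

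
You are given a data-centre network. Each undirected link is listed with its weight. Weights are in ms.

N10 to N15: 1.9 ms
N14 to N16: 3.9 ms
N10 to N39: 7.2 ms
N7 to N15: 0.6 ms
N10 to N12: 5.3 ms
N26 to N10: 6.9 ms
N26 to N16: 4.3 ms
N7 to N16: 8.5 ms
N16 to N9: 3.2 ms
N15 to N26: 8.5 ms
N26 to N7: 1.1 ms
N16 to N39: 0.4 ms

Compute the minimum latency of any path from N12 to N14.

Shortest distances from N12:
N12: 0
N10: 5.3  (via N12)
N15: 7.2  (via N10)
N7: 7.8  (via N15)
N26: 8.9  (via N7)
N39: 12.5  (via N10)
N16: 12.9  (via N39)
N9: 16.1  (via N16)
N14: 16.8  (via N16)
Shortest route: N12–N10–N39–N16–N14 = 16.8 ms.

16.8 ms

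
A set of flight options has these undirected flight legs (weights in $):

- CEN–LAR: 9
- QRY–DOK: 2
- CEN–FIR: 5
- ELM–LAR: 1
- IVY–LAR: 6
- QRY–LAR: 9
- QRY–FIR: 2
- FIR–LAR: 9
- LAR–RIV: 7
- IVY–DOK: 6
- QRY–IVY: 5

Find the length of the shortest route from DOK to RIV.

Running Dijkstra from DOK:
DOK: 0
QRY: 2  (via DOK)
FIR: 4  (via QRY)
IVY: 6  (via DOK)
CEN: 9  (via FIR)
LAR: 11  (via QRY)
ELM: 12  (via LAR)
RIV: 18  (via LAR)
Shortest route: DOK–QRY–LAR–RIV = $18.

$18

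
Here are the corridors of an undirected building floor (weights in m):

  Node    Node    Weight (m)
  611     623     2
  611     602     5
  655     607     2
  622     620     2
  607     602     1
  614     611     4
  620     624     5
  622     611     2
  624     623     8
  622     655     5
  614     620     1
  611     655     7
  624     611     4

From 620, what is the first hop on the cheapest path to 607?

622

Candidate routes:
620–622–611–602–607: 2+2+5+1 = 10
620–614–611–602–607: 1+4+5+1 = 11
620–622–611–655–607: 2+2+7+2 = 13
620–622–655–607: 2+5+2 = 9
Cheapest is 620–622–655–607 at 9 m.
So from 620 the first move is to 622.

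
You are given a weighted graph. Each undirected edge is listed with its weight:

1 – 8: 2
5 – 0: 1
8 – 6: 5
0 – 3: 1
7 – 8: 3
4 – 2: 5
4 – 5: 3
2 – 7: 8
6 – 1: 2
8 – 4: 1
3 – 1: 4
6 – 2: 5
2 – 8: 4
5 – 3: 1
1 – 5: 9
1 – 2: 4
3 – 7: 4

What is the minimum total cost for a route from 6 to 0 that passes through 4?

Best 6 to 4: 6 → 1 → 8 → 4 costing 5
Best 4 to 0: 4 → 5 → 0 costing 4
Total via 4: 5 + 4 = 9.

9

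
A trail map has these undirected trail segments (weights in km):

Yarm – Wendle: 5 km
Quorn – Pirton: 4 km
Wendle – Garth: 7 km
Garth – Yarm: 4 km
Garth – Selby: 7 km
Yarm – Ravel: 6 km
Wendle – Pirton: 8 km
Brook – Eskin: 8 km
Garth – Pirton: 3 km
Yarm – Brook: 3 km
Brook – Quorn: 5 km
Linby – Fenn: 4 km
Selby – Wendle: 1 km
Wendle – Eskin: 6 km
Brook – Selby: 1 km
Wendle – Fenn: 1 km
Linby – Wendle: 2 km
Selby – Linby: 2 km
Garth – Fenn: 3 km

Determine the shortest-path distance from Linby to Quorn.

Enumerating some paths:
Linby → Wendle → Selby → Brook → Quorn: 2+1+1+5 = 9
Linby → Fenn → Wendle → Selby → Brook → Quorn: 4+1+1+1+5 = 12
Linby → Selby → Brook → Quorn: 2+1+5 = 8
The minimum is 8 km via Linby → Selby → Brook → Quorn.

8 km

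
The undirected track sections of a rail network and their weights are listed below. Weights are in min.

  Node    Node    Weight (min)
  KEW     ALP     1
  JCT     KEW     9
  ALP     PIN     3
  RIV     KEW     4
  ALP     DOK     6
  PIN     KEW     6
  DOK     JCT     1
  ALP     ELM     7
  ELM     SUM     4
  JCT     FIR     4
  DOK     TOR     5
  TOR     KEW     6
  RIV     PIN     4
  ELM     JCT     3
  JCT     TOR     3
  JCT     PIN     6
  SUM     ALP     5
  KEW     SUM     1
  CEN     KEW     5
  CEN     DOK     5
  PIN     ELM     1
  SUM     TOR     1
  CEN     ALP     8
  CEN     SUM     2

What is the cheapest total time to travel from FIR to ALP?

Compare a few routes:
FIR - JCT - ELM - PIN - ALP: 4+3+1+3 = 11
FIR - JCT - TOR - SUM - KEW - ALP: 4+3+1+1+1 = 10
FIR - JCT - DOK - ALP: 4+1+6 = 11
Cheapest is FIR - JCT - TOR - SUM - KEW - ALP at 10 min.

10 min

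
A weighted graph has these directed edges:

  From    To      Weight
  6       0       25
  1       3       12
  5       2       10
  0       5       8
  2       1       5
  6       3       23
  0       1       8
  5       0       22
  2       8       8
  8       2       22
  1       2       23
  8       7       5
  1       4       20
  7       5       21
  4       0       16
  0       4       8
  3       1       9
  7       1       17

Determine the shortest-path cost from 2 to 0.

41

Compare a few routes:
2 → 8 → 7 → 1 → 4 → 0: 8+5+17+20+16 = 66
2 → 1 → 4 → 0: 5+20+16 = 41
2 → 8 → 7 → 5 → 0: 8+5+21+22 = 56
The minimum is 41 via 2 → 1 → 4 → 0.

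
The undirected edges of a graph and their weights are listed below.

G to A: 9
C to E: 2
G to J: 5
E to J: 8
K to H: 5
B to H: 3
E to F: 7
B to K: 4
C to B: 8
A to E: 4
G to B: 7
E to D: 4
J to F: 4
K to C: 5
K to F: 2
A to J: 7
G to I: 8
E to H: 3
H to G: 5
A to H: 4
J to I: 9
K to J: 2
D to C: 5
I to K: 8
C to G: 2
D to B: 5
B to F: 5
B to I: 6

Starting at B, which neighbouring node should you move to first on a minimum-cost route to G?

Compare a few routes:
B → H → G: 3+5 = 8
B → G: 7 = 7
The minimum is 7 via B → G.
So from B the first move is to G.

G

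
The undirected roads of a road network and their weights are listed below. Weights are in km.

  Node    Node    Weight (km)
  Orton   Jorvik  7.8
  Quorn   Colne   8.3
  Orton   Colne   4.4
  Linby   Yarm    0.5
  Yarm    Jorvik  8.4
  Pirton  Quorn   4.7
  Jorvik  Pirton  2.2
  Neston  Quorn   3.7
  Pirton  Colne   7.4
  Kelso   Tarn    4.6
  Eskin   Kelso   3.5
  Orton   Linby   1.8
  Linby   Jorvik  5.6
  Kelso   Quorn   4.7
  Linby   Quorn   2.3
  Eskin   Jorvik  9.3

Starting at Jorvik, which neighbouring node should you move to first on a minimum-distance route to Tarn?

Pirton

Compare a few routes:
Jorvik–Pirton–Quorn–Kelso–Tarn: 2.2+4.7+4.7+4.6 = 16.2
Jorvik–Eskin–Kelso–Tarn: 9.3+3.5+4.6 = 17.4
Jorvik–Linby–Quorn–Kelso–Tarn: 5.6+2.3+4.7+4.6 = 17.2
The minimum is 16.2 km via Jorvik–Pirton–Quorn–Kelso–Tarn.
So from Jorvik the first move is to Pirton.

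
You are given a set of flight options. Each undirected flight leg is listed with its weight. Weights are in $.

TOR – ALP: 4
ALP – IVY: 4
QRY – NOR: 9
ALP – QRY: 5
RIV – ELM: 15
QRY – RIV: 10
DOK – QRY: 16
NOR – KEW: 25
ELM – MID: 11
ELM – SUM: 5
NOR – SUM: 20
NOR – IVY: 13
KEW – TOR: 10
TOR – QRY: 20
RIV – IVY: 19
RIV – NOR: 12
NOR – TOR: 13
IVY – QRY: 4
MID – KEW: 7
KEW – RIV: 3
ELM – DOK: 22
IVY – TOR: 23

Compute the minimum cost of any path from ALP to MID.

$21

Settle nodes by increasing distance from ALP:
ALP: 0
TOR: 4  (via ALP)
IVY: 4  (via ALP)
QRY: 5  (via ALP)
NOR: 14  (via QRY)
KEW: 14  (via TOR)
RIV: 15  (via QRY)
DOK: 21  (via QRY)
MID: 21  (via KEW)
Shortest route: ALP → TOR → KEW → MID = $21.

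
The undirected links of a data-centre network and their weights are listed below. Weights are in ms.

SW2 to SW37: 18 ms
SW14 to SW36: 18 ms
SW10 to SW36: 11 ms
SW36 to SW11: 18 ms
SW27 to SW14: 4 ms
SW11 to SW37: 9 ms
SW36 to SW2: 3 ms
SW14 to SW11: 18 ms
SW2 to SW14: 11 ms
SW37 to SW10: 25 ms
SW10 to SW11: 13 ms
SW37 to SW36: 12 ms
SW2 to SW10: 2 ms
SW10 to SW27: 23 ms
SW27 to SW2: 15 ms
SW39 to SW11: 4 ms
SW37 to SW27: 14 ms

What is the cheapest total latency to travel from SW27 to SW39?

26 ms

Candidate routes:
SW27 - SW37 - SW11 - SW39: 14+9+4 = 27
SW27 - SW14 - SW11 - SW39: 4+18+4 = 26
SW27 - SW14 - SW2 - SW10 - SW11 - SW39: 4+11+2+13+4 = 34
Cheapest is SW27 - SW14 - SW11 - SW39 at 26 ms.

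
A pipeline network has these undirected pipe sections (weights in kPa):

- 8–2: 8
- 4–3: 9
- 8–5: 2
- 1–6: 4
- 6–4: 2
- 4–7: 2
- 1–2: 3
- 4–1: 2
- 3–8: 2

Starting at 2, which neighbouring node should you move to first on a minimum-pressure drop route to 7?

1

Enumerating some paths:
2–1–6–4–7: 3+4+2+2 = 11
2–1–4–7: 3+2+2 = 7
Cheapest is 2–1–4–7 at 7 kPa.
So from 2 the first move is to 1.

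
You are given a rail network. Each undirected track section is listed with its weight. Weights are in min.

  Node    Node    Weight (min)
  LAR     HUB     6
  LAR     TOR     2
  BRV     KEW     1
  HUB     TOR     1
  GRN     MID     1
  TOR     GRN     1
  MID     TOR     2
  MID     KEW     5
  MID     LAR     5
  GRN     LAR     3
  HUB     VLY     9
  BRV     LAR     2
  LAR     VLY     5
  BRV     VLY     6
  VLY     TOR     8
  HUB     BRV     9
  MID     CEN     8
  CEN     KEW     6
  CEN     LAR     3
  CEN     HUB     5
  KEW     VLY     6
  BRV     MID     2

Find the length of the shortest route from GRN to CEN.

6 min

Compare a few routes:
GRN - LAR - CEN: 3+3 = 6
GRN - TOR - HUB - CEN: 1+1+5 = 7
GRN - MID - TOR - LAR - CEN: 1+2+2+3 = 8
GRN - MID - BRV - LAR - CEN: 1+2+2+3 = 8
Cheapest is GRN - LAR - CEN at 6 min.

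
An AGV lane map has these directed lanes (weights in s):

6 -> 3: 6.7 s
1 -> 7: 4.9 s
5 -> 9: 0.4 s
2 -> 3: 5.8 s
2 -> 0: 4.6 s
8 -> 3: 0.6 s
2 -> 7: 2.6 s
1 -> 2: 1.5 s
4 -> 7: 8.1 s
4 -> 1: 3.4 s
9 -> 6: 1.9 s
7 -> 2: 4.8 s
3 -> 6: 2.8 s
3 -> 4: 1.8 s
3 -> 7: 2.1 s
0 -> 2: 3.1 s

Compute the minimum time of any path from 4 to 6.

13.5 s

Running Dijkstra from 4:
4: 0
1: 3.4  (via 4)
2: 4.9  (via 1)
7: 7.5  (via 2)
0: 9.5  (via 2)
3: 10.7  (via 2)
6: 13.5  (via 3)
Shortest route: 4–1–2–3–6 = 13.5 s.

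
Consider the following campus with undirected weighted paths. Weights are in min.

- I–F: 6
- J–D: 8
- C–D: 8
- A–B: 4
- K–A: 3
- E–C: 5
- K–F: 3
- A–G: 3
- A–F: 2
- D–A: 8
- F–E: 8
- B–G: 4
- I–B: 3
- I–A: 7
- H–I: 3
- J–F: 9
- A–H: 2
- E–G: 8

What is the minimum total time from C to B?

17 min

Candidate routes:
C–E–G–B: 5+8+4 = 17
C–E–F–A–B: 5+8+2+4 = 19
The minimum is 17 min via C–E–G–B.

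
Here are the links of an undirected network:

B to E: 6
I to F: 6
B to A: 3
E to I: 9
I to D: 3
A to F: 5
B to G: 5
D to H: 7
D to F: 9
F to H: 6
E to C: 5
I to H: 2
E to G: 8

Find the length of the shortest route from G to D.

Candidate routes:
G → B → A → F → D: 5+3+5+9 = 22
G → B → A → F → I → D: 5+3+5+6+3 = 22
G → E → I → D: 8+9+3 = 20
G → B → E → I → D: 5+6+9+3 = 23
Cheapest is G → E → I → D at 20.

20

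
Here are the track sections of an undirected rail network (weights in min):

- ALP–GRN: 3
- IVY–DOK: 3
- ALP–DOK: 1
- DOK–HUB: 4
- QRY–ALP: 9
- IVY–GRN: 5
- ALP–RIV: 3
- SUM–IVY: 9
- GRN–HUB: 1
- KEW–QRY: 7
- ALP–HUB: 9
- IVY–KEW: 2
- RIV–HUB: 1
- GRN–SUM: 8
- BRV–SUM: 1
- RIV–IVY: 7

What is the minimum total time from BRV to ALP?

12 min

Candidate routes:
BRV → SUM → GRN → HUB → DOK → ALP: 1+8+1+4+1 = 15
BRV → SUM → GRN → ALP: 1+8+3 = 12
BRV → SUM → IVY → DOK → ALP: 1+9+3+1 = 14
BRV → SUM → GRN → HUB → RIV → ALP: 1+8+1+1+3 = 14
Cheapest is BRV → SUM → GRN → ALP at 12 min.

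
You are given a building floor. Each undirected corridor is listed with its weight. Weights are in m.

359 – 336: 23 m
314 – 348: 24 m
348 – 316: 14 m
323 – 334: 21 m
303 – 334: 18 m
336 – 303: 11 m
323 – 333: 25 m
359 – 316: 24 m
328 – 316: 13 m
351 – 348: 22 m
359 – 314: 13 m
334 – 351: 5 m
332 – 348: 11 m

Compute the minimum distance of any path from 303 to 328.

Candidate routes:
303 → 334 → 351 → 348 → 316 → 328: 18+5+22+14+13 = 72
303 → 336 → 359 → 316 → 328: 11+23+24+13 = 71
Cheapest is 303 → 336 → 359 → 316 → 328 at 71 m.

71 m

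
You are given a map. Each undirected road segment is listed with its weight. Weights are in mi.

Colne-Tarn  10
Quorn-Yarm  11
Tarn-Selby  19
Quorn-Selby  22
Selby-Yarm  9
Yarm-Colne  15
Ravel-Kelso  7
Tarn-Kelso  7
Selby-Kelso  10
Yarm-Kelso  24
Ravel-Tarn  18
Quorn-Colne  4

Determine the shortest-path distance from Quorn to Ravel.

Shortest distances from Quorn:
Quorn: 0
Colne: 4  (via Quorn)
Yarm: 11  (via Quorn)
Tarn: 14  (via Colne)
Selby: 20  (via Yarm)
Kelso: 21  (via Tarn)
Ravel: 28  (via Kelso)
Shortest route: Quorn → Colne → Tarn → Kelso → Ravel = 28 mi.

28 mi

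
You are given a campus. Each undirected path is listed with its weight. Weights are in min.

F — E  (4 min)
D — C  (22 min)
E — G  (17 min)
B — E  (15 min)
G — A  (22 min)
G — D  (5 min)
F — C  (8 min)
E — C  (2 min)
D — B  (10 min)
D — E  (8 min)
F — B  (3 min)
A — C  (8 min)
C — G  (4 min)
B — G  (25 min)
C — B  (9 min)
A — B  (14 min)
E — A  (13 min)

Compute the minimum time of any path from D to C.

9 min

Compare a few routes:
D–B–C: 10+9 = 19
D–E–C: 8+2 = 10
D–G–C: 5+4 = 9
D–B–F–E–C: 10+3+4+2 = 19
The minimum is 9 min via D–G–C.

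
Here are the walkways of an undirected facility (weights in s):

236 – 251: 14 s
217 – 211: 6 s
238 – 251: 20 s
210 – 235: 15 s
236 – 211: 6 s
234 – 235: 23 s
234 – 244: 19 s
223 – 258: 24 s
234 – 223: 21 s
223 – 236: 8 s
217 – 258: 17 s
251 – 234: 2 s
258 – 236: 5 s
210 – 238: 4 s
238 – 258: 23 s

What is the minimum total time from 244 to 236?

35 s

Settle nodes by increasing distance from 244:
244: 0
234: 19  (via 244)
251: 21  (via 234)
236: 35  (via 251)
Shortest route: 244–234–251–236 = 35 s.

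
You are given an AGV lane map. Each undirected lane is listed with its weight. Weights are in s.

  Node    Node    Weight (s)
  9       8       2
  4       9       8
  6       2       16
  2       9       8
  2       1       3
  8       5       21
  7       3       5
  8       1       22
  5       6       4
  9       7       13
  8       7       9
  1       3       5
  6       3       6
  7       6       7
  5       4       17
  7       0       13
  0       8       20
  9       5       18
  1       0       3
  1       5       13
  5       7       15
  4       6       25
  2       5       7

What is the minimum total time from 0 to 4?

22 s

Compare a few routes:
0 - 1 - 2 - 9 - 4: 3+3+8+8 = 22
0 - 1 - 2 - 5 - 4: 3+3+7+17 = 30
Cheapest is 0 - 1 - 2 - 9 - 4 at 22 s.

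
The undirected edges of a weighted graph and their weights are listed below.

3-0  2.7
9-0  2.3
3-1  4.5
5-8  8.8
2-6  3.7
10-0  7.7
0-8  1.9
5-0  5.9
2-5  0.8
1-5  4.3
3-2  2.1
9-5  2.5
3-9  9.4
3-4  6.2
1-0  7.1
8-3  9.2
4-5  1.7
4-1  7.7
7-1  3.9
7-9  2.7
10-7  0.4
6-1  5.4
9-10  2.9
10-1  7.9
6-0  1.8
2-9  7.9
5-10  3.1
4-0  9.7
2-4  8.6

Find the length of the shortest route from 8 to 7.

Candidate routes:
8 → 0 → 9 → 7: 1.9+2.3+2.7 = 6.9
8 → 0 → 9 → 10 → 7: 1.9+2.3+2.9+0.4 = 7.5
Cheapest is 8 → 0 → 9 → 7 at 6.9.

6.9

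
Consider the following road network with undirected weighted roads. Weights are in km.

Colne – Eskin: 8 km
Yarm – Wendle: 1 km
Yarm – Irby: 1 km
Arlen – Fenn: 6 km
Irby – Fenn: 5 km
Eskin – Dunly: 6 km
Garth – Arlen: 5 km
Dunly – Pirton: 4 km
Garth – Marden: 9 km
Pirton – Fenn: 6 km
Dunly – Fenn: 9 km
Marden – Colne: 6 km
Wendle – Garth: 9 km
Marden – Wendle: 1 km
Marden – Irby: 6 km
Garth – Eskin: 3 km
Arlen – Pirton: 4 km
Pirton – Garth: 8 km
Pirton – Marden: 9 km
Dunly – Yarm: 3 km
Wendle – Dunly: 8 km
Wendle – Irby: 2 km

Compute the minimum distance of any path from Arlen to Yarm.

11 km

Enumerating some paths:
Arlen → Pirton → Dunly → Yarm: 4+4+3 = 11
Arlen → Fenn → Irby → Yarm: 6+5+1 = 12
The minimum is 11 km via Arlen → Pirton → Dunly → Yarm.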